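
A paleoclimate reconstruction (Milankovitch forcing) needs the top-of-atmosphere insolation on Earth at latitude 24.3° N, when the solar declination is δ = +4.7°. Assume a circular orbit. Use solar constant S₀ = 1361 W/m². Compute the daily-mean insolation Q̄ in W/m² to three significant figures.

Q̄ ≈ 417 W/m²

cos H₀ = −tan(+24.3°) tan(+4.700°) = -0.0371, H₀ = 1.6079 rad.
Bracket: H₀ sin φ sin δ + cos φ cos δ sin H₀ = 1.6079×0.41151×0.08194 + 0.91140×0.99664×0.99931 = 0.054217 + 0.907711 = 0.961928.
Q̄ = (S₀/π) × [bracket] = (1361/π) × 0.961928 = 416.7 W/m².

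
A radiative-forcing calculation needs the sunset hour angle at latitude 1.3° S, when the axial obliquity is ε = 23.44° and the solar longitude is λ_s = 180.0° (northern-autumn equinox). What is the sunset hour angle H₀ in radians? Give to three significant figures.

H₀ = 1.57 rad

Solar declination: sin δ = sin ε · sin λ_s = sin 23.44° × sin 180.0° = 0.00000, so δ = +0.000°.
cos H₀ = −tan φ · tan δ = −tan(-1.3°) × tan(+0.000°) = 0.0000, so H₀ = 1.5708 rad = 90.00°.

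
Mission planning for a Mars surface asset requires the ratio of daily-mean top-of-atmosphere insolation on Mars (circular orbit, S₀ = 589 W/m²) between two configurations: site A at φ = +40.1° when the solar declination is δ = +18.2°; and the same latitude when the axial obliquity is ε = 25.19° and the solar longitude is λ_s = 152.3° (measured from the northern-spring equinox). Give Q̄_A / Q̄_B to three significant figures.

Q̄_A / Q̄_B ≈ 1.11

— Configuration A (φ=+40.1°):
cos H₀ = −tan(+40.1°) tan(+18.200°) = -0.2769, H₀ = 1.8513 rad.
Bracket: H₀ sin φ sin δ + cos φ cos δ sin H₀ = 1.8513×0.64412×0.31233 + 0.76492×0.94997×0.96091 = 0.372441 + 0.698246 = 1.070687.
Q̄ = (S₀/π) × [bracket] = (589/π) × 1.070687 = 200.74 W/m².
— Configuration B (φ=+40.1°):
Solar declination: sin δ = sin ε · sin λ_s = sin 25.19° × sin 152.3° = 0.19785, so δ = +11.411°.
cos H₀ = −tan(+40.1°) tan(+11.411°) = -0.1700, H₀ = 1.7416 rad.
Bracket: H₀ sin φ sin δ + cos φ cos δ sin H₀ = 1.7416×0.64412×0.19785 + 0.76492×0.98023×0.98545 = 0.221948 + 0.738888 = 0.960836.
Q̄ = (S₀/π) × [bracket] = (589/π) × 0.960836 = 180.14 W/m².
Ratio Q̄_A / Q̄_B = 200.74 / 180.14 = 1.114.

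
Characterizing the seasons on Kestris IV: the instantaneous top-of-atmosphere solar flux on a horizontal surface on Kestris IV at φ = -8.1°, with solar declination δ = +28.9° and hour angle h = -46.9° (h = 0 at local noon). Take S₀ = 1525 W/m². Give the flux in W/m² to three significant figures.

cos θ_z = sin φ sin δ + cos φ cos δ cos h = -0.068095 + 0.592214 = 0.524119.
Flux = S₀ · cos θ_z = 1525 × 0.524119 = 799.3 W/m².

799 W/m²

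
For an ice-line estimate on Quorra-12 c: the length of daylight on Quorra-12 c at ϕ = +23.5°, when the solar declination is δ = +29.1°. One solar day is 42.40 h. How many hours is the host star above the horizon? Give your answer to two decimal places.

cos h₀ = −tan ϕ · tan δ = −tan(+23.5°) × tan(+29.100°) = -0.2420, so h₀ = 1.8152 rad = 104.01°.
Daylight = 2h₀/(2π) × 42.40 h = (1.8152/π) × 42.40 = 24.50 h.

24.50 h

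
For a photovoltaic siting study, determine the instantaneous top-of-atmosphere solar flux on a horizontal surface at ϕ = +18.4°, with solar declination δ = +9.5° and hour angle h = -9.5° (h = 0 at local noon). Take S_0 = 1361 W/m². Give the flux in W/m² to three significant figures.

cos θ_z = sin ϕ sin δ + cos ϕ cos δ cos h = 0.052097 + 0.923028 = 0.975125.
Flux = S_0 · cos θ_z = 1361 × 0.975125 = 1327 W/m².

1.33e+03 W/m²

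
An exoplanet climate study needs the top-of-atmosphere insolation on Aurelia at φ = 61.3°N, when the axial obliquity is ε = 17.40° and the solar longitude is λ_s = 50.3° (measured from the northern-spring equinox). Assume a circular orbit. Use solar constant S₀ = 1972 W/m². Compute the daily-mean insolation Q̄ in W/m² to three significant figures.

Solar declination: sin δ = sin ε · sin λ_s = sin 17.40° × sin 50.3° = 0.23008, so δ = +13.302°.
cos H₀ = −tan(+61.3°) tan(+13.302°) = -0.4318, H₀ = 2.0173 rad.
Bracket: H₀ sin φ sin δ + cos φ cos δ sin H₀ = 2.0173×0.87715×0.23008 + 0.48022×0.97317×0.90195 = 0.407121 + 0.421513 = 0.828634.
Q̄ = (S₀/π) × [bracket] = (1972/π) × 0.828634 = 520.1 W/m².

Q̄ ≈ 520 W/m²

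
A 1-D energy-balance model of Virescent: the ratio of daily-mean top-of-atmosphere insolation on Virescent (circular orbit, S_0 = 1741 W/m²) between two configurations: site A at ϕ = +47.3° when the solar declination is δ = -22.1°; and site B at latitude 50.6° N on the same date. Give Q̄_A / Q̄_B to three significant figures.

— Configuration A (ϕ=+47.3°):
cos h₀ = −tan(+47.3°) tan(-22.100°) = 0.4400, h₀ = 1.1152 rad.
Bracket: h₀ sin ϕ sin δ + cos ϕ cos δ sin h₀ = 1.1152×0.73491×-0.37622 + 0.67816×0.92653×0.89798 = -0.308339 + 0.564233 = 0.255894.
Q̄ = (S_0/π) × [bracket] = (1741/π) × 0.255894 = 141.81 W/m².
— Configuration B (ϕ=+50.6°):
cos h₀ = −tan(+50.6°) tan(-22.100°) = 0.4943, h₀ = 1.0537 rad.
Bracket: h₀ sin ϕ sin δ + cos ϕ cos δ sin h₀ = 1.0537×0.77273×-0.37622 + 0.63473×0.92653×0.86927 = -0.306328 + 0.511215 = 0.204887.
Q̄ = (S_0/π) × [bracket] = (1741/π) × 0.204887 = 113.54 W/m².
Ratio Q̄_A / Q̄_B = 141.81 / 113.54 = 1.249.

Q̄_A / Q̄_B ≈ 1.25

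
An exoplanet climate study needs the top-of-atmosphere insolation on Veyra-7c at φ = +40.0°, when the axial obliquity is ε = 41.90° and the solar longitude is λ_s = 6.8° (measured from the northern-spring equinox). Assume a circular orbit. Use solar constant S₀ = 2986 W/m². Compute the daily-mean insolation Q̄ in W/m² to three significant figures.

Q̄ ≈ 803 W/m²

Solar declination: sin δ = sin ε · sin λ_s = sin 41.90° × sin 6.8° = 0.07907, so δ = +4.535°.
cos H₀ = −tan(+40.0°) tan(+4.535°) = -0.0666, H₀ = 1.6374 rad.
Bracket: H₀ sin φ sin δ + cos φ cos δ sin H₀ = 1.6374×0.64279×0.07907 + 0.76604×0.99687×0.99778 = 0.083222 + 0.761947 = 0.845169.
Q̄ = (S₀/π) × [bracket] = (2986/π) × 0.845169 = 803.3 W/m².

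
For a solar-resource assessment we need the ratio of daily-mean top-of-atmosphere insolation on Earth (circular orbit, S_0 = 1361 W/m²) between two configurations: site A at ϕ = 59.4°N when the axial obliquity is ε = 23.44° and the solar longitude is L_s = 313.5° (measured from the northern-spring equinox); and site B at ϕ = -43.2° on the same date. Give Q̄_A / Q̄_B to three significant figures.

Q̄_A / Q̄_B ≈ 0.156

— Configuration A (ϕ=+59.4°):
Solar declination: sin δ = sin ε · sin L_s = sin 23.44° × sin 313.5° = -0.28855, so δ = -16.771°.
cos h₀ = −tan(+59.4°) tan(-16.771°) = 0.5096, h₀ = 1.0361 rad.
Bracket: h₀ sin ϕ sin δ + cos ϕ cos δ sin h₀ = 1.0361×0.86074×-0.28855 + 0.50904×0.95747×0.86042 = -0.257333 + 0.419361 = 0.162028.
Q̄ = (S_0/π) × [bracket] = (1361/π) × 0.162028 = 70.194 W/m².
— Configuration B (ϕ=-43.2°):
cos h₀ = −tan(-43.2°) tan(-16.771°) = -0.2830, h₀ = 1.8577 rad.
Bracket: h₀ sin ϕ sin δ + cos ϕ cos δ sin h₀ = 1.8577×-0.68455×-0.28855 + 0.72897×0.95747×0.95912 = 0.366946 + 0.669434 = 1.036380.
Q̄ = (S_0/π) × [bracket] = (1361/π) × 1.036380 = 448.98 W/m².
Ratio Q̄_A / Q̄_B = 70.194 / 448.98 = 0.1563.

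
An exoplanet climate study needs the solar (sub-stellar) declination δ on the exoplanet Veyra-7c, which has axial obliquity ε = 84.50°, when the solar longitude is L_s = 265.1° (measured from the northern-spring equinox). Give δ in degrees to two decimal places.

δ = -82.64°

sin δ = sin ε · sin L_s = sin 84.50° × sin 265.1° = -0.991758.
δ = arcsin(-0.991758) = -82.64°.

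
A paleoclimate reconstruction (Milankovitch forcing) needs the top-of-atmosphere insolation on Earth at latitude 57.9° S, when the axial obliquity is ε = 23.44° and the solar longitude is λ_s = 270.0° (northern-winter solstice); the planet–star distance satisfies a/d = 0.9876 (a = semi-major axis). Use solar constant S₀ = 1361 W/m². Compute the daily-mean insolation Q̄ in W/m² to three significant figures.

Q̄ ≈ 481 W/m²

Solar declination: sin δ = sin ε · sin λ_s = sin 23.44° × sin 270.0° = -0.39779, so δ = -23.440°.
cos H₀ = −tan(-57.9°) tan(-23.440°) = -0.6912, H₀ = 2.3339 rad.
Bracket: H₀ sin φ sin δ + cos φ cos δ sin H₀ = 2.3339×-0.84712×-0.39779 + 0.53140×0.91748×0.72270 = 0.786468 + 0.352352 = 1.138820.
Inverse-square distance factor (a/d)² = 0.9876² = 0.975354.
Q̄ = (S₀/π) × 0.975354 × [bracket] = (1361/π) × 0.975354 × 1.138820 = 481.2 W/m².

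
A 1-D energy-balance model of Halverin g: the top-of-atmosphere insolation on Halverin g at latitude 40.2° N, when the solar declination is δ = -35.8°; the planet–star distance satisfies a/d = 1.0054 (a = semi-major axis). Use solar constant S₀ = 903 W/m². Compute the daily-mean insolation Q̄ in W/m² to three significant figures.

Q̄ ≈ 42.3 W/m²

cos H₀ = −tan(+40.2°) tan(-35.800°) = 0.6095, H₀ = 0.9154 rad.
Bracket: H₀ sin φ sin δ + cos φ cos δ sin H₀ = 0.9154×0.64546×-0.58496 + 0.76380×0.81106×0.79280 = -0.345626 + 0.491130 = 0.145504.
Inverse-square distance factor (a/d)² = 1.0054² = 1.010829.
Q̄ = (S₀/π) × 1.010829 × [bracket] = (903/π) × 1.010829 × 0.145504 = 42.28 W/m².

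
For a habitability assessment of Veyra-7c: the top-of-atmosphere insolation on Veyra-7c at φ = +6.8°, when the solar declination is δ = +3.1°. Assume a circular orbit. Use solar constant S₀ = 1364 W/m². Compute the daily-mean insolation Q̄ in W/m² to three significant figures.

Q̄ ≈ 435 W/m²

cos H₀ = −tan(+6.8°) tan(+3.100°) = -0.0065, H₀ = 1.5773 rad.
Bracket: H₀ sin φ sin δ + cos φ cos δ sin H₀ = 1.5773×0.11840×0.05408 + 0.99297×0.99854×0.99998 = 0.010100 + 0.991500 = 1.001600.
Q̄ = (S₀/π) × [bracket] = (1364/π) × 1.001600 = 434.9 W/m².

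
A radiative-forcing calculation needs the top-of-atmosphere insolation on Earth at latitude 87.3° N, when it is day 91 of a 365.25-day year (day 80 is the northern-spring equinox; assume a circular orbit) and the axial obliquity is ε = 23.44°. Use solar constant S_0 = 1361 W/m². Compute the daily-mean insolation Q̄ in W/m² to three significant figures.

Q̄ ≈ 102 W/m²

Solar longitude: L_s = 360° × (91 − 80)/365.25 = 10.842°.
sin δ = sin 23.44° × sin 10.842° = 0.07482, so δ = +4.291°.
cos h₀ = −tan(+87.3°) tan(+4.291°) = -1.5911 ≤ −1 ⇒ polar day, h₀ = π.
Bracket: h₀ sin ϕ sin δ + cos ϕ cos δ sin h₀ = 3.1416×0.99889×0.07482 + 0.04711×0.99720×0.00000 = 0.234794 + 0.000000 = 0.234794.
Q̄ = (S_0/π) × [bracket] = (1361/π) × 0.234794 = 101.7 W/m².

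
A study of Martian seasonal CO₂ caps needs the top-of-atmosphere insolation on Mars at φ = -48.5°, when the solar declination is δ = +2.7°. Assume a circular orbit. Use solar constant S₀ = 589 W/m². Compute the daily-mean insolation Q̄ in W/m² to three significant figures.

cos H₀ = −tan(-48.5°) tan(+2.700°) = 0.0533, H₀ = 1.5175 rad.
Bracket: H₀ sin φ sin δ + cos φ cos δ sin H₀ = 1.5175×-0.74896×0.04711 + 0.66262×0.99889×0.99858 = -0.053543 + 0.660945 = 0.607402.
Q̄ = (S₀/π) × [bracket] = (589/π) × 0.607402 = 113.9 W/m².

Q̄ ≈ 114 W/m²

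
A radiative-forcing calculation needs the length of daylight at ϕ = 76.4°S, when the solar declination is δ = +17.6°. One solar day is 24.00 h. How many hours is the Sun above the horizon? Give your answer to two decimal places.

cos h₀ = −tan ϕ · tan δ = 1.3112 ≥ 1, so the Sun never rises (polar night) and h₀ = 0.
Daylight = 2h₀/(2π) × 24.00 h = (0.0000/π) × 24.00 = 0.00 h.

0.00 h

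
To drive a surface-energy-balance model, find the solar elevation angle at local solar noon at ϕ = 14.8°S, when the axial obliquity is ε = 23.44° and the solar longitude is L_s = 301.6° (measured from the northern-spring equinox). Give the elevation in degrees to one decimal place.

85.0°

Solar declination: sin δ = sin ε · sin L_s = sin 23.44° × sin 301.6° = -0.33881, so δ = -19.804°.
At local noon the hour angle is zero, so the zenith angle equals |ϕ − δ| = |-14.8° − (-19.804°)| = 5.004°.
Elevation = 90° − 5.004° = 85.0°.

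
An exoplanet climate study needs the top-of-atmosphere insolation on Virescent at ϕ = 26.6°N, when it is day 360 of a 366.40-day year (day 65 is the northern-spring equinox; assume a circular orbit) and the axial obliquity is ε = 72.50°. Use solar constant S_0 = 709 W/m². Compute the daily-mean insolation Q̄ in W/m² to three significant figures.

Solar longitude: L_s = 360° × (360 − 65)/366.40 = 289.847°.
sin δ = sin 72.50° × sin 289.847° = -0.89707, so δ = -63.775°.
cos h₀ = −tan(+26.6°) tan(-63.775°) = 1.0166 ≥ 1 ⇒ polar night, h₀ = 0 and Q̄ = 0.

Q̄ ≈ 0.00 W/m²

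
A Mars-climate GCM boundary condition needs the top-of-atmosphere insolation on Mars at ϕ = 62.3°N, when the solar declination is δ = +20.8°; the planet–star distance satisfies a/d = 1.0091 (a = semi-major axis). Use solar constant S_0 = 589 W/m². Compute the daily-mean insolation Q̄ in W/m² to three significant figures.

Q̄ ≈ 200 W/m²

cos h₀ = −tan(+62.3°) tan(+20.800°) = -0.7235, h₀ = 2.3797 rad.
Bracket: h₀ sin ϕ sin δ + cos ϕ cos δ sin h₀ = 2.3797×0.88539×0.35511 + 0.46484×0.93483×0.69029 = 0.748203 + 0.299963 = 1.048166.
Inverse-square distance factor (a/d)² = 1.0091² = 1.018283.
Q̄ = (S_0/π) × 1.018283 × [bracket] = (589/π) × 1.018283 × 1.048166 = 200.1 W/m².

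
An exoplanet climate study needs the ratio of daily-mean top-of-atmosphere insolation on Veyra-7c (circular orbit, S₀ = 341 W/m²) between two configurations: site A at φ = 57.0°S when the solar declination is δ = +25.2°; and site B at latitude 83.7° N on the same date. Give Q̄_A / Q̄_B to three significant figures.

— Configuration A (φ=-57.0°):
cos H₀ = −tan(-57.0°) tan(+25.200°) = 0.7246, H₀ = 0.7603 rad.
Bracket: H₀ sin φ sin δ + cos φ cos δ sin H₀ = 0.7603×-0.83867×0.42578 + 0.54464×0.90483×0.68916 = -0.271495 + 0.339623 = 0.068128.
Q̄ = (S₀/π) × [bracket] = (341/π) × 0.068128 = 7.3949 W/m².
— Configuration B (φ=+83.7°):
cos H₀ = −tan(+83.7°) tan(+25.200°) = -4.2623 ≤ −1 ⇒ polar day, H₀ = π.
Bracket: H₀ sin φ sin δ + cos φ cos δ sin H₀ = 3.1416×0.99396×0.42578 + 0.10973×0.90483×0.00000 = 1.329551 + 0.000000 = 1.329551.
Q̄ = (S₀/π) × [bracket] = (341/π) × 1.329551 = 144.31 W/m².
Ratio Q̄_A / Q̄_B = 7.3949 / 144.31 = 0.05124.

Q̄_A / Q̄_B ≈ 0.0512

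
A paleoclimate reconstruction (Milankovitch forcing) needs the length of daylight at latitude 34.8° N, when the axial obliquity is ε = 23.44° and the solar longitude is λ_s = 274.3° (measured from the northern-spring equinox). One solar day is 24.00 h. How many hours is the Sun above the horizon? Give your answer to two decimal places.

9.67 h

Solar declination: sin δ = sin ε · sin λ_s = sin 23.44° × sin 274.3° = -0.39667, so δ = -23.370°.
cos H₀ = −tan φ · tan δ = −tan(+34.8°) × tan(-23.370°) = 0.3003, so H₀ = 1.2658 rad = 72.52°.
Daylight = 2H₀/(2π) × 24.00 h = (1.2658/π) × 24.00 = 9.67 h.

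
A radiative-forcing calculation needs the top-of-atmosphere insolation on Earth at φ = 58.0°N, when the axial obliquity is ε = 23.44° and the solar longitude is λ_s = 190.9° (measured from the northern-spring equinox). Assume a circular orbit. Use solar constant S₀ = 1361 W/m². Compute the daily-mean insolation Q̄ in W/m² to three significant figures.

Q̄ ≈ 187 W/m²

Solar declination: sin δ = sin ε · sin λ_s = sin 23.44° × sin 190.9° = -0.07522, so δ = -4.314°.
cos H₀ = −tan(+58.0°) tan(-4.314°) = 0.1207, H₀ = 1.4498 rad.
Bracket: H₀ sin φ sin δ + cos φ cos δ sin H₀ = 1.4498×0.84805×-0.07522 + 0.52992×0.99717×0.99269 = -0.092483 + 0.524558 = 0.432075.
Q̄ = (S₀/π) × [bracket] = (1361/π) × 0.432075 = 187.2 W/m².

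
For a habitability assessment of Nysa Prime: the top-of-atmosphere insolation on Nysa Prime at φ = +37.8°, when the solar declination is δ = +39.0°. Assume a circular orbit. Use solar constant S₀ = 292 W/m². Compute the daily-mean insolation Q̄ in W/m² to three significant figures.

Q̄ ≈ 125 W/m²

cos H₀ = −tan(+37.8°) tan(+39.000°) = -0.6281, H₀ = 2.2499 rad.
Bracket: H₀ sin φ sin δ + cos φ cos δ sin H₀ = 2.2499×0.61291×0.62932 + 0.79016×0.77715×0.77811 = 0.867824 + 0.477816 = 1.345640.
Q̄ = (S₀/π) × [bracket] = (292/π) × 1.345640 = 125.1 W/m².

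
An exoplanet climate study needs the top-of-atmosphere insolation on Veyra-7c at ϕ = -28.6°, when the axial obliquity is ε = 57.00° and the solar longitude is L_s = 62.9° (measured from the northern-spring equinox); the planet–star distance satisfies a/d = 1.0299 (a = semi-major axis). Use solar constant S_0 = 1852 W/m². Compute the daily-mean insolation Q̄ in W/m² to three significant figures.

Q̄ ≈ 85.0 W/m²

Solar declination: sin δ = sin ε · sin L_s = sin 57.00° × sin 62.9° = 0.74660, so δ = +48.296°.
cos h₀ = −tan(-28.6°) tan(+48.296°) = 0.6119, h₀ = 0.9124 rad.
Bracket: h₀ sin ϕ sin δ + cos ϕ cos δ sin h₀ = 0.9124×-0.47869×0.74660 + 0.87798×0.66528×0.79097 = -0.326083 + 0.462008 = 0.135925.
Inverse-square distance factor (a/d)² = 1.0299² = 1.060694.
Q̄ = (S_0/π) × 1.060694 × [bracket] = (1852/π) × 1.060694 × 0.135925 = 84.99 W/m².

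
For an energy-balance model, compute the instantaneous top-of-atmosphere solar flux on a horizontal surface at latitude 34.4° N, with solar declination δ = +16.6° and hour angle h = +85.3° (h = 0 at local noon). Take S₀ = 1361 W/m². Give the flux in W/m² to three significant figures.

308 W/m²

cos θ_z = sin φ sin δ + cos φ cos δ cos h = 0.161405 + 0.064791 = 0.226196.
Flux = S₀ · cos θ_z = 1361 × 0.226196 = 307.9 W/m².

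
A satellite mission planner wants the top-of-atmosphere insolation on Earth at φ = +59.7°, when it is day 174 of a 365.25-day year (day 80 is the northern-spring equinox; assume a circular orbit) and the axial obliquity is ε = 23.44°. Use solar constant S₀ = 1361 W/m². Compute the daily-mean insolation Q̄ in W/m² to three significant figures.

Q̄ ≈ 492 W/m²

Solar longitude: λ_s = 360° × (174 − 80)/365.25 = 92.649°.
sin δ = sin 23.44° × sin 92.649° = 0.39736, so δ = +23.413°.
cos H₀ = −tan(+59.7°) tan(+23.413°) = -0.7410, H₀ = 2.4054 rad.
Bracket: H₀ sin φ sin δ + cos φ cos δ sin H₀ = 2.4054×0.86340×0.39736 + 0.50453×0.91766×0.67148 = 0.825246 + 0.310887 = 1.136133.
Q̄ = (S₀/π) × [bracket] = (1361/π) × 1.136133 = 492.2 W/m².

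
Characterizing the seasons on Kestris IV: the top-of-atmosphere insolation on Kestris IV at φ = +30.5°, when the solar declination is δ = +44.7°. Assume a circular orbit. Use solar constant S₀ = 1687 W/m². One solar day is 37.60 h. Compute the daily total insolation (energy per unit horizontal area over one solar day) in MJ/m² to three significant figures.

93.1 MJ/m²

cos H₀ = −tan(+30.5°) tan(+44.700°) = -0.5829, H₀ = 2.1931 rad.
Bracket: H₀ sin φ sin δ + cos φ cos δ sin H₀ = 2.1931×0.50754×0.70339 + 0.86163×0.71080×0.81254 = 0.782934 + 0.497637 = 1.280571.
Q̄ = (S₀/π) × [bracket] = (1687/π) × 1.280571 = 687.65 W/m².
Daily total = Q̄ × 37.60 h × 3600 s/h = 687.65 × 37.60 × 3600 / 10⁶ = 93.08 MJ/m².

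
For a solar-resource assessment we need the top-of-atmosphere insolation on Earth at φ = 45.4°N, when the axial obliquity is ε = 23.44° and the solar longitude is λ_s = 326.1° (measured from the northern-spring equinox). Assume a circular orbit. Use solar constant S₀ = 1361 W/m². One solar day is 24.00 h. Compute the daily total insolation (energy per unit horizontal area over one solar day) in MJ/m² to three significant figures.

Solar declination: sin δ = sin ε · sin λ_s = sin 23.44° × sin 326.1° = -0.22186, so δ = -12.819°.
cos H₀ = −tan(+45.4°) tan(-12.819°) = 0.2307, H₀ = 1.3380 rad.
Bracket: H₀ sin φ sin δ + cos φ cos δ sin H₀ = 1.3380×0.71203×-0.22186 + 0.70215×0.97508×0.97302 = -0.211365 + 0.666180 = 0.454815.
Q̄ = (S₀/π) × [bracket] = (1361/π) × 0.454815 = 197.03 W/m².
Daily total = Q̄ × 24.00 h × 3600 s/h = 197.03 × 24.00 × 3600 / 10⁶ = 17.02 MJ/m².

17.0 MJ/m²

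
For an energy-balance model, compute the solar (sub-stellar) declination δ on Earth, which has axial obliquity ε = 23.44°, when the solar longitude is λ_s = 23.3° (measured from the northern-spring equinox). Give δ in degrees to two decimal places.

δ = +9.05°

sin δ = sin ε · sin λ_s = sin 23.44° × sin 23.3° = 0.157343.
δ = arcsin(0.157343) = +9.05°.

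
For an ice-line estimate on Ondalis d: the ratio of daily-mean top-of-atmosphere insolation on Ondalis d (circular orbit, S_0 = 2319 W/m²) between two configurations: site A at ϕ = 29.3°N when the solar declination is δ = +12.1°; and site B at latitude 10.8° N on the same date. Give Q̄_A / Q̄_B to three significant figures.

Q̄_A / Q̄_B ≈ 0.997

— Configuration A (ϕ=+29.3°):
cos h₀ = −tan(+29.3°) tan(+12.100°) = -0.1203, h₀ = 1.6914 rad.
Bracket: h₀ sin ϕ sin δ + cos ϕ cos δ sin h₀ = 1.6914×0.48938×0.20962 + 0.87207×0.97778×0.99274 = 0.173510 + 0.846502 = 1.020012.
Q̄ = (S_0/π) × [bracket] = (2319/π) × 1.020012 = 752.93 W/m².
— Configuration B (ϕ=+10.8°):
cos h₀ = −tan(+10.8°) tan(+12.100°) = -0.0409, h₀ = 1.6117 rad.
Bracket: h₀ sin ϕ sin δ + cos ϕ cos δ sin h₀ = 1.6117×0.18738×0.20962 + 0.98229×0.97778×0.99916 = 0.063305 + 0.959657 = 1.022962.
Q̄ = (S_0/π) × [bracket] = (2319/π) × 1.022962 = 755.11 W/m².
Ratio Q̄_A / Q̄_B = 752.93 / 755.11 = 0.9971.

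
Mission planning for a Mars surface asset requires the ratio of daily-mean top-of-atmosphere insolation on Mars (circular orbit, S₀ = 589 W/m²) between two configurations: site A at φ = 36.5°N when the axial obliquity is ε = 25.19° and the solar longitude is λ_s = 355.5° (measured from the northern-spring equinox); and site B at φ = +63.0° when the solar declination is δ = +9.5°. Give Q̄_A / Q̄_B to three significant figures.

Q̄_A / Q̄_B ≈ 1.10

— Configuration A (φ=+36.5°):
Solar declination: sin δ = sin ε · sin λ_s = sin 25.19° × sin 355.5° = -0.03339, so δ = -1.914°.
cos H₀ = −tan(+36.5°) tan(-1.914°) = 0.0247, H₀ = 1.5461 rad.
Bracket: H₀ sin φ sin δ + cos φ cos δ sin H₀ = 1.5461×0.59482×-0.03339 + 0.80386×0.99944×0.99969 = -0.030707 + 0.803161 = 0.772454.
Q̄ = (S₀/π) × [bracket] = (589/π) × 0.772454 = 144.82 W/m².
— Configuration B (φ=+63.0°):
cos H₀ = −tan(+63.0°) tan(+9.500°) = -0.3284, H₀ = 1.9054 rad.
Bracket: H₀ sin φ sin δ + cos φ cos δ sin H₀ = 1.9054×0.89101×0.16505 + 0.45399×0.98629×0.94453 = 0.280210 + 0.422928 = 0.703138.
Q̄ = (S₀/π) × [bracket] = (589/π) × 0.703138 = 131.83 W/m².
Ratio Q̄_A / Q̄_B = 144.82 / 131.83 = 1.099.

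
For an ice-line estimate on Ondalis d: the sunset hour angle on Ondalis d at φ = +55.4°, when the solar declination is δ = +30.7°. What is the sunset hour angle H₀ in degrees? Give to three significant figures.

H₀ = 149°

cos H₀ = −tan φ · tan δ = −tan(+55.4°) × tan(+30.700°) = -0.8607, so H₀ = 2.6074 rad = 149.40°.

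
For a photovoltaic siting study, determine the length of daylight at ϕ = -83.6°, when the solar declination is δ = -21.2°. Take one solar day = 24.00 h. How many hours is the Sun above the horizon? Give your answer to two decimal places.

Sunrise equation: cos h₀ = −tan ϕ · tan δ = -3.4580 ≤ −1, so the Sun never sets (polar day) and h₀ = π.
Daylight = 2h₀/(2π) × 24.00 h = (3.1416/π) × 24.00 = 24.00 h.

24.00 h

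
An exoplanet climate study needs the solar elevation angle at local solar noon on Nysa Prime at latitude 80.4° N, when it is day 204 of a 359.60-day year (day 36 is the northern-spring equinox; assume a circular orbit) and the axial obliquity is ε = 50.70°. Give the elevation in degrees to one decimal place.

18.7°

Solar longitude: L_s = 360° × (204 − 36)/359.60 = 168.187°.
sin δ = sin 50.70° × sin 168.187° = 0.15842, so δ = +9.115°.
At local noon the hour angle is zero, so the zenith angle equals |ϕ − δ| = |+80.4° − (+9.115°)| = 71.285°.
Elevation = 90° − 71.285° = 18.7°.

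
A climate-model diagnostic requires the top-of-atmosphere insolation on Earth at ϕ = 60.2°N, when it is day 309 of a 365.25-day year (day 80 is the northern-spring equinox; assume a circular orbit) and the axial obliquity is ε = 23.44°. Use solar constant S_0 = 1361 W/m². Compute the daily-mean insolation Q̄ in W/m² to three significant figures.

Solar longitude: L_s = 360° × (309 − 80)/365.25 = 225.708°.
sin δ = sin 23.44° × sin 225.708° = -0.28474, so δ = -16.543°.
cos h₀ = −tan(+60.2°) tan(-16.543°) = 0.5186, h₀ = 1.0255 rad.
Bracket: h₀ sin ϕ sin δ + cos ϕ cos δ sin h₀ = 1.0255×0.86777×-0.28474 + 0.49697×0.95861×0.85499 = -0.253390 + 0.407318 = 0.153928.
Q̄ = (S_0/π) × [bracket] = (1361/π) × 0.153928 = 66.68 W/m².

Q̄ ≈ 66.7 W/m²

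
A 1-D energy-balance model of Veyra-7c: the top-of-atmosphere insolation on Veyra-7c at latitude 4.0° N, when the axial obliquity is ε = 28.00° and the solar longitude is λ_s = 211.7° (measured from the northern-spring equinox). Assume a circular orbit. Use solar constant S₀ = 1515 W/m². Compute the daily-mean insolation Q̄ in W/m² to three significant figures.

Solar declination: sin δ = sin ε · sin λ_s = sin 28.00° × sin 211.7° = -0.24669, so δ = -14.282°.
cos H₀ = −tan(+4.0°) tan(-14.282°) = 0.0178, H₀ = 1.5530 rad.
Bracket: H₀ sin φ sin δ + cos φ cos δ sin H₀ = 1.5530×0.06976×-0.24669 + 0.99756×0.96909×0.99984 = -0.026726 + 0.966571 = 0.939845.
Q̄ = (S₀/π) × [bracket] = (1515/π) × 0.939845 = 453.2 W/m².

Q̄ ≈ 453 W/m²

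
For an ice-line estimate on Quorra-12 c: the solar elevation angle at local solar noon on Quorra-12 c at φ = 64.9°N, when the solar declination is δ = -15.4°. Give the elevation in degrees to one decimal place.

9.7°

At local noon the hour angle is zero, so the zenith angle equals |φ − δ| = |+64.9° − (-15.400°)| = 80.300°.
Elevation = 90° − 80.300° = 9.7°.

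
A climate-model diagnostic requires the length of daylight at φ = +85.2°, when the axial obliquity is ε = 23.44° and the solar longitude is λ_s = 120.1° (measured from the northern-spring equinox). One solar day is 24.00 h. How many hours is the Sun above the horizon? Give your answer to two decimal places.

Solar declination: sin δ = sin ε · sin λ_s = sin 23.44° × sin 120.1° = 0.34415, so δ = +20.130°.
Sunrise equation: cos H₀ = −tan φ · tan δ = -4.3650 ≤ −1, so the Sun never sets (polar day) and H₀ = π.
Daylight = 2H₀/(2π) × 24.00 h = (3.1416/π) × 24.00 = 24.00 h.

24.00 h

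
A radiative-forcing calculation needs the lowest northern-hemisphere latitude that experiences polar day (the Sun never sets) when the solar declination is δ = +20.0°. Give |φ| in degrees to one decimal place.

Polar day requires cos H₀ = −tan φ tan δ ≤ −1, i.e. tan φ tan δ ≥ 1.
The boundary is |tan φ| · |tan δ| = 1, so |φ| = 90° − |δ| = 90° − 20.0° = 70.0° in the northern hemisphere.

|φ| = 70.0°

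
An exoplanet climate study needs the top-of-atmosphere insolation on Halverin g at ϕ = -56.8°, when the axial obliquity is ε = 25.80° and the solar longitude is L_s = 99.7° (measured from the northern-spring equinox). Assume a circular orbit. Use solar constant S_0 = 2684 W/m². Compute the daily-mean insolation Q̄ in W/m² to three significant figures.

Q̄ ≈ 58.0 W/m²

Solar declination: sin δ = sin ε · sin L_s = sin 25.80° × sin 99.7° = 0.42901, so δ = +25.405°.
cos h₀ = −tan(-56.8°) tan(+25.405°) = 0.7258, h₀ = 0.7586 rad.
Bracket: h₀ sin ϕ sin δ + cos ϕ cos δ sin h₀ = 0.7586×-0.83676×0.42901 + 0.54756×0.90330×0.68793 = -0.272321 + 0.340258 = 0.067937.
Q̄ = (S_0/π) × [bracket] = (2684/π) × 0.067937 = 58.04 W/m².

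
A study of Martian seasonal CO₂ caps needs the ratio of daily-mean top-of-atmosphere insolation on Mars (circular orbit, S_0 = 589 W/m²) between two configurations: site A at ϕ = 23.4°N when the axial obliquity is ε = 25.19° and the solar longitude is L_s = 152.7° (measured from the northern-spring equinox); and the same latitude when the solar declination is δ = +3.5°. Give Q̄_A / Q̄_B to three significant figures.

— Configuration A (ϕ=+23.4°):
Solar declination: sin δ = sin ε · sin L_s = sin 25.19° × sin 152.7° = 0.19521, so δ = +11.257°.
cos h₀ = −tan(+23.4°) tan(+11.257°) = -0.0861, h₀ = 1.6570 rad.
Bracket: h₀ sin ϕ sin δ + cos ϕ cos δ sin h₀ = 1.6570×0.39715×0.19521 + 0.91775×0.98076×0.99628 = 0.128463 + 0.896744 = 1.025207.
Q̄ = (S_0/π) × [bracket] = (589/π) × 1.025207 = 192.21 W/m².
— Configuration B (ϕ=+23.4°):
cos h₀ = −tan(+23.4°) tan(+3.500°) = -0.0265, h₀ = 1.5973 rad.
Bracket: h₀ sin ϕ sin δ + cos ϕ cos δ sin h₀ = 1.5973×0.39715×0.06105 + 0.91775×0.99813×0.99965 = 0.038728 + 0.915713 = 0.954441.
Q̄ = (S_0/π) × [bracket] = (589/π) × 0.954441 = 178.94 W/m².
Ratio Q̄_A / Q̄_B = 192.21 / 178.94 = 1.074.

Q̄_A / Q̄_B ≈ 1.07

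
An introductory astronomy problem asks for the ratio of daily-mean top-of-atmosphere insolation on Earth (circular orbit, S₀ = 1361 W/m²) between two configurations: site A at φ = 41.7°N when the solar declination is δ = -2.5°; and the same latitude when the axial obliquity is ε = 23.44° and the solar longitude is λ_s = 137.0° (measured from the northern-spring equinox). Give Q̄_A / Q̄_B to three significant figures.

— Configuration A (φ=+41.7°):
cos H₀ = −tan(+41.7°) tan(-2.500°) = 0.0389, H₀ = 1.5319 rad.
Bracket: H₀ sin φ sin δ + cos φ cos δ sin H₀ = 1.5319×0.66523×-0.04362 + 0.74664×0.99905×0.99924 = -0.044452 + 0.745364 = 0.700912.
Q̄ = (S₀/π) × [bracket] = (1361/π) × 0.700912 = 303.65 W/m².
— Configuration B (φ=+41.7°):
Solar declination: sin δ = sin ε · sin λ_s = sin 23.44° × sin 137.0° = 0.27129, so δ = +15.741°.
cos H₀ = −tan(+41.7°) tan(+15.741°) = -0.2511, H₀ = 1.8246 rad.
Bracket: H₀ sin φ sin δ + cos φ cos δ sin H₀ = 1.8246×0.66523×0.27129 + 0.74664×0.96250×0.96795 = 0.329286 + 0.695609 = 1.024895.
Q̄ = (S₀/π) × [bracket] = (1361/π) × 1.024895 = 444.00 W/m².
Ratio Q̄_A / Q̄_B = 303.65 / 444.00 = 0.6839.

Q̄_A / Q̄_B ≈ 0.684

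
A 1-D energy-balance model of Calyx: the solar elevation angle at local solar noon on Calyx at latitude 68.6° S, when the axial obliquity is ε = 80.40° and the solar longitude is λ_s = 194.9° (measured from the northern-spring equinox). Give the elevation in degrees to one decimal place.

36.1°

Solar declination: sin δ = sin ε · sin λ_s = sin 80.40° × sin 194.9° = -0.25353, so δ = -14.687°.
At local noon the hour angle is zero, so the zenith angle equals |φ − δ| = |-68.6° − (-14.687°)| = 53.913°.
Elevation = 90° − 53.913° = 36.1°.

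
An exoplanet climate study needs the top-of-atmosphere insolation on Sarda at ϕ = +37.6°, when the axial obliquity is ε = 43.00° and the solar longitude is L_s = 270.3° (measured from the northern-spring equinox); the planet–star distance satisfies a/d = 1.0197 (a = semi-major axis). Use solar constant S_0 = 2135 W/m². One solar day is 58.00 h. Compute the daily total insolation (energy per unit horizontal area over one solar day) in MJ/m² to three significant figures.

12.2 MJ/m²

Solar declination: sin δ = sin ε · sin L_s = sin 43.00° × sin 270.3° = -0.68199, so δ = -42.999°.
cos h₀ = −tan(+37.6°) tan(-42.999°) = 0.7181, h₀ = 0.7697 rad.
Bracket: h₀ sin ϕ sin δ + cos ϕ cos δ sin h₀ = 0.7697×0.61015×-0.68199 + 0.79229×0.73136×0.69592 = -0.320285 + 0.403250 = 0.082965.
Inverse-square distance factor (a/d)² = 1.0197² = 1.039788.
Q̄ = (S_0/π) × 1.039788 × [bracket] = (2135/π) × 1.039788 × 0.082965 = 58.626 W/m².
Daily total = Q̄ × 58.00 h × 3600 s/h = 58.626 × 58.00 × 3600 / 10⁶ = 12.24 MJ/m².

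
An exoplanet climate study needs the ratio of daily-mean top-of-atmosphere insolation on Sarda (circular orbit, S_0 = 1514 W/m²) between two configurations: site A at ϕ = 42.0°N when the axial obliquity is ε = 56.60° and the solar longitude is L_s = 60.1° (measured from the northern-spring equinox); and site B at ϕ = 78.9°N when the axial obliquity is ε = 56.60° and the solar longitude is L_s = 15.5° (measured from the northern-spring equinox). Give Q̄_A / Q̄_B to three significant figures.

Q̄_A / Q̄_B ≈ 2.22

— Configuration A (ϕ=+42.0°):
Solar declination: sin δ = sin ε · sin L_s = sin 56.60° × sin 60.1° = 0.72373, so δ = +46.363°.
cos h₀ = −tan(+42.0°) tan(+46.363°) = -0.9443, h₀ = 2.8062 rad.
Bracket: h₀ sin ϕ sin δ + cos ϕ cos δ sin h₀ = 2.8062×0.66913×0.72373 + 0.74314×0.69009×0.32909 = 1.358957 + 0.168768 = 1.527725.
Q̄ = (S_0/π) × [bracket] = (1514/π) × 1.527725 = 736.24 W/m².
— Configuration B (ϕ=+78.9°):
Solar declination: sin δ = sin ε · sin L_s = sin 56.60° × sin 15.5° = 0.22310, so δ = +12.891°.
cos h₀ = −tan(+78.9°) tan(+12.891°) = -1.1666 ≤ −1 ⇒ polar day, h₀ = π.
Bracket: h₀ sin ϕ sin δ + cos ϕ cos δ sin h₀ = 3.1416×0.98129×0.22310 + 0.19252×0.97479×0.00000 = 0.687777 + 0.000000 = 0.687777.
Q̄ = (S_0/π) × [bracket] = (1514/π) × 0.687777 = 331.45 W/m².
Ratio Q̄_A / Q̄_B = 736.24 / 331.45 = 2.221.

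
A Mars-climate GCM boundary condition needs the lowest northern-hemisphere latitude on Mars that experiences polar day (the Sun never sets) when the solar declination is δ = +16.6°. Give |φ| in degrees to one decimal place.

Polar day requires cos H₀ = −tan φ tan δ ≤ −1, i.e. tan φ tan δ ≥ 1.
The boundary is |tan φ| · |tan δ| = 1, so |φ| = 90° − |δ| = 90° − 16.6° = 73.4° in the northern hemisphere.

|φ| = 73.4°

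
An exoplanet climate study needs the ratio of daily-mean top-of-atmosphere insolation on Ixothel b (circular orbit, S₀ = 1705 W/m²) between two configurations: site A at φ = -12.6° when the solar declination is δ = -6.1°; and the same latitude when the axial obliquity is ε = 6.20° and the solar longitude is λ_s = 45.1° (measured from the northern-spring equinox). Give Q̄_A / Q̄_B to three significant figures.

Q̄_A / Q̄_B ≈ 1.06

— Configuration A (φ=-12.6°):
cos H₀ = −tan(-12.6°) tan(-6.100°) = -0.0239, H₀ = 1.5947 rad.
Bracket: H₀ sin φ sin δ + cos φ cos δ sin H₀ = 1.5947×-0.21814×-0.10626 + 0.97592×0.99434×0.99971 = 0.036964 + 0.970115 = 1.007079.
Q̄ = (S₀/π) × [bracket] = (1705/π) × 1.007079 = 546.56 W/m².
— Configuration B (φ=-12.6°):
Solar declination: sin δ = sin ε · sin λ_s = sin 6.20° × sin 45.1° = 0.07650, so δ = +4.387°.
cos H₀ = −tan(-12.6°) tan(+4.387°) = 0.0172, H₀ = 1.5536 rad.
Bracket: H₀ sin φ sin δ + cos φ cos δ sin H₀ = 1.5536×-0.21814×0.07650 + 0.97592×0.99707×0.99985 = -0.025926 + 0.972915 = 0.946989.
Q̄ = (S₀/π) × [bracket] = (1705/π) × 0.946989 = 513.95 W/m².
Ratio Q̄_A / Q̄_B = 546.56 / 513.95 = 1.063.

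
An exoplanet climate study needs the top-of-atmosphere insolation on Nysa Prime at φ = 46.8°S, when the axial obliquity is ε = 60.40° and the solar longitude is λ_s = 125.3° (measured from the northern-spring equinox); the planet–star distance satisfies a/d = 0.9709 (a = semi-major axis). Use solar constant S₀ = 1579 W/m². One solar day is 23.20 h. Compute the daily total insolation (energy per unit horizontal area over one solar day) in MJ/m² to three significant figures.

0.00 MJ/m²

Solar declination: sin δ = sin ε · sin λ_s = sin 60.40° × sin 125.3° = 0.70963, so δ = +45.205°.
cos H₀ = −tan(-46.8°) tan(+45.205°) = 1.0725 ≥ 1 ⇒ polar night, H₀ = 0 and Q̄ = 0.
Inverse-square distance factor (a/d)² = 0.9709² = 0.942647.
Daily total = Q̄ × 23.20 h × 3600 s/h = 0.00 MJ/m².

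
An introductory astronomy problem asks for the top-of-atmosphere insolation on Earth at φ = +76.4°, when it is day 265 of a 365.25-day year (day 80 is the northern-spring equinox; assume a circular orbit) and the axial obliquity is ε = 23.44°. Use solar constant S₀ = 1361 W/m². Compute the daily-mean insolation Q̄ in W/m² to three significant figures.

Solar longitude: λ_s = 360° × (265 − 80)/365.25 = 182.341°.
sin δ = sin 23.44° × sin 182.341° = -0.01625, so δ = -0.931°.
cos H₀ = −tan(+76.4°) tan(-0.931°) = 0.0672, H₀ = 1.5036 rad.
Bracket: H₀ sin φ sin δ + cos φ cos δ sin H₀ = 1.5036×0.97196×-0.01625 + 0.23514×0.99987×0.99774 = -0.023748 + 0.234578 = 0.210830.
Q̄ = (S₀/π) × [bracket] = (1361/π) × 0.210830 = 91.34 W/m².

Q̄ ≈ 91.3 W/m²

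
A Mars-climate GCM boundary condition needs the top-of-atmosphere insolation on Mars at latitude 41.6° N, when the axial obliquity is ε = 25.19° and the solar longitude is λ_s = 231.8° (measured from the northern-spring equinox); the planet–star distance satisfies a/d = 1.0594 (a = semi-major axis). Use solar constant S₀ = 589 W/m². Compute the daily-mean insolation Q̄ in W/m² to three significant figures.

Solar declination: sin δ = sin ε · sin λ_s = sin 25.19° × sin 231.8° = -0.33448, so δ = -19.541°.
cos H₀ = −tan(+41.6°) tan(-19.541°) = 0.3151, H₀ = 1.2502 rad.
Bracket: H₀ sin φ sin δ + cos φ cos δ sin H₀ = 1.2502×0.66393×-0.33448 + 0.74780×0.94240×0.94905 = -0.277634 + 0.668821 = 0.391187.
Inverse-square distance factor (a/d)² = 1.0594² = 1.122328.
Q̄ = (S₀/π) × 1.122328 × [bracket] = (589/π) × 1.122328 × 0.391187 = 82.31 W/m².

Q̄ ≈ 82.3 W/m²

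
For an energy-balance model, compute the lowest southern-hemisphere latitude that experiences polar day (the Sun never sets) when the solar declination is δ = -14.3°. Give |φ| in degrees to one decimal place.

Polar day requires cos H₀ = −tan φ tan δ ≤ −1, i.e. tan φ tan δ ≥ 1.
The boundary is |tan φ| · |tan δ| = 1, so |φ| = 90° − |δ| = 90° − 14.3° = 75.7° in the southern hemisphere.

|φ| = 75.7°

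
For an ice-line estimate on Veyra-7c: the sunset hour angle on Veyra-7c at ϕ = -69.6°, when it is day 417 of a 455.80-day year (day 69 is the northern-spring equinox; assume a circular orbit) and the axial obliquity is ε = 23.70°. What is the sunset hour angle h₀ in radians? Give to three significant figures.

Solar longitude: L_s = 360° × (417 − 69)/455.80 = 274.857°.
sin δ = sin 23.70° × sin 274.857° = -0.40050, so δ = -23.610°.
Sunrise equation: cos h₀ = −tan ϕ · tan δ = -1.1753 ≤ −1, so the host star never sets (polar day) and h₀ = π.

h₀ = 3.14 rad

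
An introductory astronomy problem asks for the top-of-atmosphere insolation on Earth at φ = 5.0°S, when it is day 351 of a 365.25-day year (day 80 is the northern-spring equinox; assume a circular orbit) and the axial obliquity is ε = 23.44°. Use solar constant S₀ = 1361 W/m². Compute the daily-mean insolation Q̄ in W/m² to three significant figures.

Q̄ ≈ 420 W/m²

Solar longitude: λ_s = 360° × (351 − 80)/365.25 = 267.105°.
sin δ = sin 23.44° × sin 267.105° = -0.39728, so δ = -23.408°.
cos H₀ = −tan(-5.0°) tan(-23.408°) = -0.0379, H₀ = 1.6087 rad.
Bracket: H₀ sin φ sin δ + cos φ cos δ sin H₀ = 1.6087×-0.08716×-0.39728 + 0.99619×0.91770×0.99928 = 0.055704 + 0.913545 = 0.969249.
Q̄ = (S₀/π) × [bracket] = (1361/π) × 0.969249 = 419.9 W/m².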